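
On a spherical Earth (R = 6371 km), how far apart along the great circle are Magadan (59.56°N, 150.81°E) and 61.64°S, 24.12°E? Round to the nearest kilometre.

Δλ = 24.12 − 150.81 = -126.69°.
Δφ = -61.64 − 59.56 = -121.20°.
a = sin²(Δφ/2) + cos φ₁ · cos φ₂ · sin²(Δλ/2) = 0.951237.
c = 2·atan2(√a, √(1−a)) = 2.69627 rad → d = 6371·c ≈ 17177.96 km.

17178 km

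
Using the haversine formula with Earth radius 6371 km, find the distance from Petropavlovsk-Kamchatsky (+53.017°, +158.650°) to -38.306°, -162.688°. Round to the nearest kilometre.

10816 km

Δλ = -162.688 − 158.650 = -321.338°; wrapped into (−180°, 180°]: 38.662°.
Δφ = -38.306 − 53.017 = -91.323°.
a = sin²(Δφ/2) + cos φ₁ · cos φ₂ · sin²(Δλ/2) = 0.563272.
c = 2·atan2(√a, √(1−a)) = 1.69768 rad → d = 6371·c ≈ 10815.92 km.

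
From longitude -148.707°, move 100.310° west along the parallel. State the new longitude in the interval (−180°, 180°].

Start at -148.707°; shift −100.310° → -249.017°.
-249.017° lies outside (−180°, 180°]; add 360° → +110.983°.

+110.983°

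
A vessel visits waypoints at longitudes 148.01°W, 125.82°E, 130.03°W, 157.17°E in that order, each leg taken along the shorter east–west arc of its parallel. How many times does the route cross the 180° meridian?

3

Leg 1: -148.01° → +125.82°, shortest Δλ = -86.17° (west) — crosses 180°.
Leg 2: +125.82° → -130.03°, shortest Δλ = 104.15° (east) — crosses 180°.
Leg 3: -130.03° → +157.17°, shortest Δλ = -72.8° (west) — crosses 180°.
Total crossings: 3.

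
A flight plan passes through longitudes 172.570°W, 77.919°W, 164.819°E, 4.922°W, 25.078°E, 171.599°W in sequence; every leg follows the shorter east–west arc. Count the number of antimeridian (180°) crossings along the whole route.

Leg 1: -172.570° → -77.919°, shortest Δλ = 94.651° (east) — does not cross 180°.
Leg 2: -77.919° → +164.819°, shortest Δλ = -117.262° (west) — crosses 180°.
Leg 3: +164.819° → -4.922°, shortest Δλ = -169.741° (west) — does not cross 180°.
Leg 4: -4.922° → +25.078°, shortest Δλ = 30.0° (east) — does not cross 180°.
Leg 5: +25.078° → -171.599°, shortest Δλ = 163.323° (east) — crosses 180°.
Total crossings: 2.

2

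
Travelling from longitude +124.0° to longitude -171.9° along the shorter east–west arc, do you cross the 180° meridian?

Naïve |-171.9 − 124.0| = 295.9° > 180°, so the shorter arc goes the other way round — across 180°.
Signed shortest Δλ = ((-171.9 − 124.0 + 180) mod 360) − 180 = 64.1°.
Going east by 64.1° from +124.0° passes through 180° before reaching -171.9°.

Yes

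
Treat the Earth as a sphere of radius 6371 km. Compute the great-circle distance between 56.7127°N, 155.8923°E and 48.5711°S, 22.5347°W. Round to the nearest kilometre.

Δλ = -22.5347 − 155.8923 = -178.4270°.
Δφ = -48.5711 − 56.7127 = -105.2838°.
a = sin²(Δφ/2) + cos φ₁ · cos φ₂ · sin²(Δλ/2) = 0.994892.
c = 2·atan2(√a, √(1−a)) = 2.99853 rad → d = 6371·c ≈ 19103.65 km.

19104 km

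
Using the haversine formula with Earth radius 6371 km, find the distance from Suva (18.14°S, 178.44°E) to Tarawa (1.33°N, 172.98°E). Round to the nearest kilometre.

Δλ = 172.98 − 178.44 = -5.46°.
Δφ = 1.33 − -18.14 = 19.47°.
a = sin²(Δφ/2) + cos φ₁ · cos φ₂ · sin²(Δλ/2) = 0.030747.
c = 2·atan2(√a, √(1−a)) = 0.35252 rad → d = 6371·c ≈ 2245.90 km.

2246 km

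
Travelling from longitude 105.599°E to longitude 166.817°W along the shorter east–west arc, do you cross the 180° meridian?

Yes

Naïve |-166.817 − 105.599| = 272.416° > 180°, so the shorter arc goes the other way round — across 180°.
Signed shortest Δλ = ((-166.817 − 105.599 + 180) mod 360) − 180 = 87.584°.
Going east by 87.584° from +105.599° passes through 180° before reaching -166.817°.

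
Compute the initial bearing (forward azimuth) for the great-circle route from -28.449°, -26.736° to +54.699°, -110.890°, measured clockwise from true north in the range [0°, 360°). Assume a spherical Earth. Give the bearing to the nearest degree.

Δλ = -110.890 − -26.736 = -84.154°.
θ = atan2( sin Δλ · cos φ₂ , cos φ₁ · sin φ₂ − sin φ₁ · cos φ₂ · cos Δλ )
  = atan2(-0.57487, 0.74561) = -37.632° → normalised to [0°, 360°): 322.368°.

322°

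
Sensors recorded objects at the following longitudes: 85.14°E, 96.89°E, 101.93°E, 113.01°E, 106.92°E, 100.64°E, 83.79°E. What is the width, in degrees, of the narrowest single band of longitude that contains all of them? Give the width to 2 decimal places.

Sort the longitudes: +83.79°, +85.14°, +96.89°, +100.64°, +101.93°, +106.92°, +113.01°.
Eastward gaps between consecutive values (wrapping around): 1.35°, 11.75°, 3.75°, 1.29°, 4.99°, 6.09°, 330.78°.
Largest gap = 330.78° ⇒ minimal covering band is its complement: 360° − 330.78° = 29.22°.
Band runs from +83.79° eastward to +113.01°.

29.22°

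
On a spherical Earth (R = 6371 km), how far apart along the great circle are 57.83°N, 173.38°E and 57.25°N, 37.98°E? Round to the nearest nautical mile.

Δλ = 37.98 − 173.38 = -135.40°.
Δφ = 57.25 − 57.83 = -0.58°.
a = sin²(Δφ/2) + cos φ₁ · cos φ₂ · sin²(Δλ/2) = 0.246585.
c = 2·atan2(√a, √(1−a)) = 1.03929 rad → d = 6371·c ≈ 6621.34 km ≈ 3575.24 nmi.

3575 nmi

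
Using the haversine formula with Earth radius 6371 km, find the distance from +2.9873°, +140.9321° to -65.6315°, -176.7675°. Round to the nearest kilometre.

Δλ = -176.7675 − 140.9321 = -317.6996°; wrapped into (−180°, 180°]: 42.3004°.
Δφ = -65.6315 − 2.9873 = -68.6188°.
a = sin²(Δφ/2) + cos φ₁ · cos φ₂ · sin²(Δλ/2) = 0.371357.
c = 2·atan2(√a, √(1−a)) = 1.31058 rad → d = 6371·c ≈ 8349.73 km.

8350 km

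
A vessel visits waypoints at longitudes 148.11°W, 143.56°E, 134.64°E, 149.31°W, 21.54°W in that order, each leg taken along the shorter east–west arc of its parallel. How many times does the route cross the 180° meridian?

Leg 1: -148.11° → +143.56°, shortest Δλ = -68.33° (west) — crosses 180°.
Leg 2: +143.56° → +134.64°, shortest Δλ = -8.92° (west) — does not cross 180°.
Leg 3: +134.64° → -149.31°, shortest Δλ = 76.05° (east) — crosses 180°.
Leg 4: -149.31° → -21.54°, shortest Δλ = 127.77° (east) — does not cross 180°.
Total crossings: 2.

2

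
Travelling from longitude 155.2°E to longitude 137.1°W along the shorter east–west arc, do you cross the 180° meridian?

Yes

Naïve |-137.1 − 155.2| = 292.3° > 180°, so the shorter arc goes the other way round — across 180°.
Signed shortest Δλ = ((-137.1 − 155.2 + 180) mod 360) − 180 = 67.7°.
Going east by 67.7° from +155.2° passes through 180° before reaching -137.1°.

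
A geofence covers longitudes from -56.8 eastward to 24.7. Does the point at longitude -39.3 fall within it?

Band width going east from -56.8° to +24.7°: ((24.7 − -56.8) mod 360) = 81.5°.
Offset of -39.3° east of the west edge: ((-39.3 − -56.8) mod 360) = 17.5°.
17.5° ≤ 81.5° ⇒ inside.

Yes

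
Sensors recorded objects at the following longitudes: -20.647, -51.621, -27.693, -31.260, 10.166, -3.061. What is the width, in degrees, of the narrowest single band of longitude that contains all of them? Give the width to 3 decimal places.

61.787°

Sort the longitudes: -51.621°, -31.260°, -27.693°, -20.647°, -3.061°, +10.166°.
Eastward gaps between consecutive values (wrapping around): 20.361°, 3.567°, 7.046°, 17.586°, 13.227°, 298.213°.
Largest gap = 298.213° ⇒ minimal covering band is its complement: 360° − 298.213° = 61.787°.
Band runs from -51.621° eastward to +10.166°.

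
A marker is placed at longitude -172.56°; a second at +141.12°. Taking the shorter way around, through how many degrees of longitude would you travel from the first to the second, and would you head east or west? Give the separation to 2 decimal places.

46.32° west

Raw difference: 141.12 − -172.56 = 313.68°.
Normalise into (−180°, 180°]: 313.68° − 360° = -46.32°.
Negative ⇒ the second point lies to the west; separation 46.32°.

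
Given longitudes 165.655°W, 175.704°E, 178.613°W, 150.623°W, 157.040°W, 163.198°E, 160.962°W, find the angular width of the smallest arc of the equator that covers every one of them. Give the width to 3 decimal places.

Sort the longitudes: -178.613°, -165.655°, -160.962°, -157.040°, -150.623°, +163.198°, +175.704°.
Eastward gaps between consecutive values (wrapping around): 12.958°, 4.693°, 3.922°, 6.417°, 313.821°, 12.506°, 5.683°.
Largest gap = 313.821° ⇒ minimal covering band is its complement: 360° − 313.821° = 46.179°.
Band runs from +163.198° eastward to -150.623°, crossing the antimeridian.

46.179°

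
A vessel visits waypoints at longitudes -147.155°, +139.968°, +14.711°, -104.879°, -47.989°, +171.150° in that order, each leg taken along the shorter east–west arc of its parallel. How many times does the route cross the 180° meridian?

2

Leg 1: -147.155° → +139.968°, shortest Δλ = -72.877° (west) — crosses 180°.
Leg 2: +139.968° → +14.711°, shortest Δλ = -125.257° (west) — does not cross 180°.
Leg 3: +14.711° → -104.879°, shortest Δλ = -119.59° (west) — does not cross 180°.
Leg 4: -104.879° → -47.989°, shortest Δλ = 56.89° (east) — does not cross 180°.
Leg 5: -47.989° → +171.150°, shortest Δλ = -140.861° (west) — crosses 180°.
Total crossings: 2.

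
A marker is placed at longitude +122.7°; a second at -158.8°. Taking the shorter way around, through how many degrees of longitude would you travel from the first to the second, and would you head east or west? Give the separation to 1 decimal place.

Raw difference: -158.8 − 122.7 = -281.5°.
Normalise into (−180°, 180°]: -281.5° + 360° = 78.5°.
Positive ⇒ the second point lies to the east; separation 78.5°.

78.5° east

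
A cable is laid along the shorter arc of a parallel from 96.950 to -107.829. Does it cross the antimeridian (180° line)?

Yes

Naïve |-107.829 − 96.950| = 204.779° > 180°, so the shorter arc goes the other way round — across 180°.
Signed shortest Δλ = ((-107.829 − 96.950 + 180) mod 360) − 180 = 155.221°.
Going east by 155.221° from +96.950° passes through 180° before reaching -107.829°.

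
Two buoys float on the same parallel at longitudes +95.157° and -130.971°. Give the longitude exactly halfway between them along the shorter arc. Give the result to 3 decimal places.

+162.093°

Signed shortest Δλ from +95.157° to -130.971° is +133.872°.
Midpoint longitude = +95.157° + (+133.872°)/2 = +95.157° + 66.936° = +162.093°.
(The naïve average (+95.157 + -130.971)/2 = -17.907° is on the wrong side of the globe.)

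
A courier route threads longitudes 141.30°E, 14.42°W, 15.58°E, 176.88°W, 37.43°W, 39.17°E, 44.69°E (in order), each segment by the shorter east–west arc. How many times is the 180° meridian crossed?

1

Leg 1: +141.30° → -14.42°, shortest Δλ = -155.72° (west) — does not cross 180°.
Leg 2: -14.42° → +15.58°, shortest Δλ = 30.0° (east) — does not cross 180°.
Leg 3: +15.58° → -176.88°, shortest Δλ = 167.54° (east) — crosses 180°.
Leg 4: -176.88° → -37.43°, shortest Δλ = 139.45° (east) — does not cross 180°.
Leg 5: -37.43° → +39.17°, shortest Δλ = 76.6° (east) — does not cross 180°.
Leg 6: +39.17° → +44.69°, shortest Δλ = 5.52° (east) — does not cross 180°.
Total crossings: 1.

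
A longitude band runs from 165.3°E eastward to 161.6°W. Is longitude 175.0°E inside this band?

Yes

Band width going east from +165.3° to -161.6°: ((-161.6 − 165.3) mod 360) = 33.1°.
Offset of +175.0° east of the west edge: ((175.0 − 165.3) mod 360) = 9.7°.
9.7° ≤ 33.1° ⇒ inside.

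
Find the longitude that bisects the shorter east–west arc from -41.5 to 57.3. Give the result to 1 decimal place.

Signed shortest Δλ from -41.5° to +57.3° is +98.8°.
Midpoint longitude = -41.5° + (+98.8°)/2 = -41.5° + 49.4° = +7.9°.

+7.9°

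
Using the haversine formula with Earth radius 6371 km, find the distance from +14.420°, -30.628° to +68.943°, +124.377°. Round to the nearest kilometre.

Δλ = 124.377 − -30.628 = 155.005°.
Δφ = 68.943 − 14.420 = 54.523°.
a = sin²(Δφ/2) + cos φ₁ · cos φ₂ · sin²(Δλ/2) = 0.541494.
c = 2·atan2(√a, √(1−a)) = 1.65388 rad → d = 6371·c ≈ 10536.87 km.

10537 km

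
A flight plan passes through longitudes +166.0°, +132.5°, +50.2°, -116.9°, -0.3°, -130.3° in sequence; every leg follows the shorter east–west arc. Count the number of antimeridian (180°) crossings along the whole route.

0

Leg 1: +166.0° → +132.5°, shortest Δλ = -33.5° (west) — does not cross 180°.
Leg 2: +132.5° → +50.2°, shortest Δλ = -82.3° (west) — does not cross 180°.
Leg 3: +50.2° → -116.9°, shortest Δλ = -167.1° (west) — does not cross 180°.
Leg 4: -116.9° → -0.3°, shortest Δλ = 116.6° (east) — does not cross 180°.
Leg 5: -0.3° → -130.3°, shortest Δλ = -130.0° (west) — does not cross 180°.
Total crossings: 0.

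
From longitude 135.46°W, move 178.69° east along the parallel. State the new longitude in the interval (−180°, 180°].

Start at -135.46°; shift +178.69° → +43.23°.
+43.23° already lies in (−180°, 180°].

43.23°E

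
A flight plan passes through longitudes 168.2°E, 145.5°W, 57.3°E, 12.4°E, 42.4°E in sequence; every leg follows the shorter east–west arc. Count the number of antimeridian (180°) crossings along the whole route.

Leg 1: +168.2° → -145.5°, shortest Δλ = 46.3° (east) — crosses 180°.
Leg 2: -145.5° → +57.3°, shortest Δλ = -157.2° (west) — crosses 180°.
Leg 3: +57.3° → +12.4°, shortest Δλ = -44.9° (west) — does not cross 180°.
Leg 4: +12.4° → +42.4°, shortest Δλ = 30.0° (east) — does not cross 180°.
Total crossings: 2.

2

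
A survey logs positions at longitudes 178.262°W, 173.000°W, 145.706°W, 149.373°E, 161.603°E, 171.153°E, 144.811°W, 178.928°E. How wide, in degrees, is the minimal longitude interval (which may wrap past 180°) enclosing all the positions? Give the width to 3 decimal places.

65.816°

Sort the longitudes: -178.262°, -173.000°, -145.706°, -144.811°, +149.373°, +161.603°, +171.153°, +178.928°.
Eastward gaps between consecutive values (wrapping around): 5.262°, 27.294°, 0.895°, 294.184°, 12.230°, 9.550°, 7.775°, 2.810°.
Largest gap = 294.184° ⇒ minimal covering band is its complement: 360° − 294.184° = 65.816°.
Band runs from +149.373° eastward to -144.811°, crossing the antimeridian.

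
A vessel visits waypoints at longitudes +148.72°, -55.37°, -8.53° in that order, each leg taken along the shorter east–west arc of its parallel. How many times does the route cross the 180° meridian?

Leg 1: +148.72° → -55.37°, shortest Δλ = 155.91° (east) — crosses 180°.
Leg 2: -55.37° → -8.53°, shortest Δλ = 46.84° (east) — does not cross 180°.
Total crossings: 1.

1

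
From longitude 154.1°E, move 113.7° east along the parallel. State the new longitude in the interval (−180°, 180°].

Start at +154.1°; shift +113.7° → +267.8°.
+267.8° lies outside (−180°, 180°]; subtract 360° → -92.2°.

92.2°W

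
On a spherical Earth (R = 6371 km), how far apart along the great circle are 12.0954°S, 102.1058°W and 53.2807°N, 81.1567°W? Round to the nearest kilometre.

7538 km

Δλ = -81.1567 − -102.1058 = 20.9491°.
Δφ = 53.2807 − -12.0954 = 65.3761°.
a = sin²(Δφ/2) + cos φ₁ · cos φ₂ · sin²(Δλ/2) = 0.310992.
c = 2·atan2(√a, √(1−a)) = 1.18314 rad → d = 6371·c ≈ 7537.81 km.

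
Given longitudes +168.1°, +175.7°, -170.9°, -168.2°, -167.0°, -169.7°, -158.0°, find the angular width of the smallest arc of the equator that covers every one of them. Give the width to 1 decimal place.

33.9°

Sort the longitudes: -170.9°, -169.7°, -168.2°, -167.0°, -158.0°, +168.1°, +175.7°.
Eastward gaps between consecutive values (wrapping around): 1.2°, 1.5°, 1.2°, 9.0°, 326.1°, 7.6°, 13.4°.
Largest gap = 326.1° ⇒ minimal covering band is its complement: 360° − 326.1° = 33.9°.
Band runs from +168.1° eastward to -158.0°, crossing the antimeridian.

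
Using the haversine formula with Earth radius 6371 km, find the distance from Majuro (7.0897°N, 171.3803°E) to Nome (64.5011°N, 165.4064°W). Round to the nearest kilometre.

6642 km

Δλ = -165.4064 − 171.3803 = -336.7867°; wrapped into (−180°, 180°]: 23.2133°.
Δφ = 64.5011 − 7.0897 = 57.4114°.
a = sin²(Δφ/2) + cos φ₁ · cos φ₂ · sin²(Δλ/2) = 0.247991.
c = 2·atan2(√a, √(1−a)) = 1.04255 rad → d = 6371·c ≈ 6642.09 km.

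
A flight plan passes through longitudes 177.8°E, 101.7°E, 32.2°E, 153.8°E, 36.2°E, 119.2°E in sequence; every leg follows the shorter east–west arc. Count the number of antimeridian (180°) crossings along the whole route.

Leg 1: +177.8° → +101.7°, shortest Δλ = -76.1° (west) — does not cross 180°.
Leg 2: +101.7° → +32.2°, shortest Δλ = -69.5° (west) — does not cross 180°.
Leg 3: +32.2° → +153.8°, shortest Δλ = 121.6° (east) — does not cross 180°.
Leg 4: +153.8° → +36.2°, shortest Δλ = -117.6° (west) — does not cross 180°.
Leg 5: +36.2° → +119.2°, shortest Δλ = 83.0° (east) — does not cross 180°.
Total crossings: 0.

0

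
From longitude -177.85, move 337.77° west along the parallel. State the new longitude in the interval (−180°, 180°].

Start at -177.85°; shift −337.77° → -515.62°.
-515.62° lies outside (−180°, 180°]; add 360° → -155.62°.

-155.62°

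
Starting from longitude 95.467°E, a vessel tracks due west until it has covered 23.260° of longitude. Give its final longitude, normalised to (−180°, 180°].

Start at +95.467°; shift −23.260° → +72.207°.
+72.207° already lies in (−180°, 180°].

72.207°E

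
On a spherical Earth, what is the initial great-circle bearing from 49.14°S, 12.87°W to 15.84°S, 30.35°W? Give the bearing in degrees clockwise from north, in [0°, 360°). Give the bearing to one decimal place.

Δλ = -30.35 − -12.87 = -17.48°.
θ = atan2( sin Δλ · cos φ₂ , cos φ₁ · sin φ₂ − sin φ₁ · cos φ₂ · cos Δλ )
  = atan2(-0.28897, 0.51542) = -29.277° → normalised to [0°, 360°): 330.723°.

330.7°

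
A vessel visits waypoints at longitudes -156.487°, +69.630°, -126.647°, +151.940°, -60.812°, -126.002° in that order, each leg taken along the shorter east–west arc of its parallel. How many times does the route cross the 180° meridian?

Leg 1: -156.487° → +69.630°, shortest Δλ = -133.883° (west) — crosses 180°.
Leg 2: +69.630° → -126.647°, shortest Δλ = 163.723° (east) — crosses 180°.
Leg 3: -126.647° → +151.940°, shortest Δλ = -81.413° (west) — crosses 180°.
Leg 4: +151.940° → -60.812°, shortest Δλ = 147.248° (east) — crosses 180°.
Leg 5: -60.812° → -126.002°, shortest Δλ = -65.19° (west) — does not cross 180°.
Total crossings: 4.

4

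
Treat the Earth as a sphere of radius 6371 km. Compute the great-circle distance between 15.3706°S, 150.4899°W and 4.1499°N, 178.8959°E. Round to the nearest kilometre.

4009 km

Δλ = 178.8959 − -150.4899 = 329.3858°; wrapped into (−180°, 180°]: -30.6142°.
Δφ = 4.1499 − -15.3706 = 19.5205°.
a = sin²(Δφ/2) + cos φ₁ · cos φ₂ · sin²(Δλ/2) = 0.095762.
c = 2·atan2(√a, √(1−a)) = 0.62924 rad → d = 6371·c ≈ 4008.88 km.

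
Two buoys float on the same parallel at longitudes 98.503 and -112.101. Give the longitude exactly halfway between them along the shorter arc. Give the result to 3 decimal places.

+173.201°

Signed shortest Δλ from +98.503° to -112.101° is +149.396°.
Midpoint longitude = +98.503° + (+149.396°)/2 = +98.503° + 74.698° = +173.201°.
(The naïve average (+98.503 + -112.101)/2 = -6.799° is on the wrong side of the globe.)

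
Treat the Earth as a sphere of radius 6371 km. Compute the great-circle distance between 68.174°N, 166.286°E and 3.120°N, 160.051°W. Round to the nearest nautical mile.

4139 nmi

Δλ = -160.051 − 166.286 = -326.337°; wrapped into (−180°, 180°]: 33.663°.
Δφ = 3.120 − 68.174 = -65.054°.
a = sin²(Δφ/2) + cos φ₁ · cos φ₂ · sin²(Δλ/2) = 0.320244.
c = 2·atan2(√a, √(1−a)) = 1.20305 rad → d = 6371·c ≈ 7664.64 km ≈ 4138.58 nmi.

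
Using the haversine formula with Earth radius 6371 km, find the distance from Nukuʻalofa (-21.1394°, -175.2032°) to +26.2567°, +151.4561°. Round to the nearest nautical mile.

Δλ = 151.4561 − -175.2032 = 326.6593°; wrapped into (−180°, 180°]: -33.3407°.
Δφ = 26.2567 − -21.1394 = 47.3961°.
a = sin²(Δφ/2) + cos φ₁ · cos φ₂ · sin²(Δλ/2) = 0.230371.
c = 2·atan2(√a, √(1−a)) = 1.00124 rad → d = 6371·c ≈ 6378.91 km ≈ 3444.33 nmi.

3444 nmi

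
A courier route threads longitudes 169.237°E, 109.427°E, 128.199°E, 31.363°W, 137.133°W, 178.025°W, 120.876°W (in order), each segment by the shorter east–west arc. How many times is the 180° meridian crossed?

0

Leg 1: +169.237° → +109.427°, shortest Δλ = -59.81° (west) — does not cross 180°.
Leg 2: +109.427° → +128.199°, shortest Δλ = 18.772° (east) — does not cross 180°.
Leg 3: +128.199° → -31.363°, shortest Δλ = -159.562° (west) — does not cross 180°.
Leg 4: -31.363° → -137.133°, shortest Δλ = -105.77° (west) — does not cross 180°.
Leg 5: -137.133° → -178.025°, shortest Δλ = -40.892° (west) — does not cross 180°.
Leg 6: -178.025° → -120.876°, shortest Δλ = 57.149° (east) — does not cross 180°.
Total crossings: 0.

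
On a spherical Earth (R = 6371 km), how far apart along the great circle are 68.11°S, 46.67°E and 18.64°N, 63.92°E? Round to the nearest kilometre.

Δλ = 63.92 − 46.67 = 17.25°.
Δφ = 18.64 − -68.11 = 86.75°.
a = sin²(Δφ/2) + cos φ₁ · cos φ₂ · sin²(Δλ/2) = 0.479599.
c = 2·atan2(√a, √(1−a)) = 1.52998 rad → d = 6371·c ≈ 9747.52 km.

9748 km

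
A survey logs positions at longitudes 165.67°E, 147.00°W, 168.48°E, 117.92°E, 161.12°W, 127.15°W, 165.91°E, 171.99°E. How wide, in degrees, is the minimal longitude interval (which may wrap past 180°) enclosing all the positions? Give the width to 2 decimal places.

Sort the longitudes: -161.12°, -147.00°, -127.15°, +117.92°, +165.67°, +165.91°, +168.48°, +171.99°.
Eastward gaps between consecutive values (wrapping around): 14.12°, 19.85°, 245.07°, 47.75°, 0.24°, 2.57°, 3.51°, 26.89°.
Largest gap = 245.07° ⇒ minimal covering band is its complement: 360° − 245.07° = 114.93°.
Band runs from +117.92° eastward to -127.15°, crossing the antimeridian.

114.93°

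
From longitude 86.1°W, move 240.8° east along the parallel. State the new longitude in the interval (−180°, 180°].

154.7°E

Start at -86.1°; shift +240.8° → +154.7°.
+154.7° already lies in (−180°, 180°].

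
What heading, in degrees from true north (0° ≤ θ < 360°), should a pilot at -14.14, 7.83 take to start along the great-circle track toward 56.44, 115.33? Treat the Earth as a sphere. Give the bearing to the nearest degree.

Δλ = 115.33 − 7.83 = 107.50°.
θ = atan2( sin Δλ · cos φ₂ , cos φ₁ · sin φ₂ − sin φ₁ · cos φ₂ · cos Δλ )
  = atan2(0.52722, 0.76745) = 34.488° → normalised to [0°, 360°): 34.488°.

34°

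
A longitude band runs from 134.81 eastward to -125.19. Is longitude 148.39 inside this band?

Yes

Band width going east from +134.81° to -125.19°: ((-125.19 − 134.81) mod 360) = 100.00°.
Offset of +148.39° east of the west edge: ((148.39 − 134.81) mod 360) = 13.58°.
13.58° ≤ 100.00° ⇒ inside.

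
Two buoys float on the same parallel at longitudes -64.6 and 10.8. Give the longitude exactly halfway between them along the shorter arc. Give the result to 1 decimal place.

-26.9°

Signed shortest Δλ from -64.6° to +10.8° is +75.4°.
Midpoint longitude = -64.6° + (+75.4°)/2 = -64.6° + 37.7° = -26.9°.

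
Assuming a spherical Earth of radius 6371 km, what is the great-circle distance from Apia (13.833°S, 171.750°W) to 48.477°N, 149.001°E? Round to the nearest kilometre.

Δλ = 149.001 − -171.750 = 320.751°; wrapped into (−180°, 180°]: -39.249°.
Δφ = 48.477 − -13.833 = 62.310°.
a = sin²(Δφ/2) + cos φ₁ · cos φ₂ · sin²(Δλ/2) = 0.340264.
c = 2·atan2(√a, √(1−a)) = 1.24562 rad → d = 6371·c ≈ 7935.87 km.

7936 km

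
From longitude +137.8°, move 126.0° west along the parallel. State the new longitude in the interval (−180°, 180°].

Start at +137.8°; shift −126.0° → +11.8°.
+11.8° already lies in (−180°, 180°].

+11.8°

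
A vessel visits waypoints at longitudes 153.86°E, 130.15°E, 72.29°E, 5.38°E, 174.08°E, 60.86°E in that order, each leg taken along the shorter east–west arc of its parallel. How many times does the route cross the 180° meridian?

Leg 1: +153.86° → +130.15°, shortest Δλ = -23.71° (west) — does not cross 180°.
Leg 2: +130.15° → +72.29°, shortest Δλ = -57.86° (west) — does not cross 180°.
Leg 3: +72.29° → +5.38°, shortest Δλ = -66.91° (west) — does not cross 180°.
Leg 4: +5.38° → +174.08°, shortest Δλ = 168.7° (east) — does not cross 180°.
Leg 5: +174.08° → +60.86°, shortest Δλ = -113.22° (west) — does not cross 180°.
Total crossings: 0.

0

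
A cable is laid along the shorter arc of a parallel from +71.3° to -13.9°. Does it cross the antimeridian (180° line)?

No

Signed shortest Δλ = ((-13.9 − 71.3 + 180) mod 360) − 180 = -85.2°.
Going west by 85.2° from +71.3° reaches -13.9° without touching 180°.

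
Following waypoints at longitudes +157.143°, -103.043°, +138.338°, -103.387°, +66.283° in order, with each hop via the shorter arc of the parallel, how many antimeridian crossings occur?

3

Leg 1: +157.143° → -103.043°, shortest Δλ = 99.814° (east) — crosses 180°.
Leg 2: -103.043° → +138.338°, shortest Δλ = -118.619° (west) — crosses 180°.
Leg 3: +138.338° → -103.387°, shortest Δλ = 118.275° (east) — crosses 180°.
Leg 4: -103.387° → +66.283°, shortest Δλ = 169.67° (east) — does not cross 180°.
Total crossings: 3.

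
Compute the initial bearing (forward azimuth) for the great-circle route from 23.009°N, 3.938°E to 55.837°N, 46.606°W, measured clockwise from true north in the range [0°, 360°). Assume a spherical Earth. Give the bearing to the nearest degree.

Δλ = -46.606 − 3.938 = -50.544°.
θ = atan2( sin Δλ · cos φ₂ , cos φ₁ · sin φ₂ − sin φ₁ · cos φ₂ · cos Δλ )
  = atan2(-0.43358, 0.62213) = -34.874° → normalised to [0°, 360°): 325.126°.

325°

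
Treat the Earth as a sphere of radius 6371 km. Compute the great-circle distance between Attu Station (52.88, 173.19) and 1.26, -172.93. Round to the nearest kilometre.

5882 km

Δλ = -172.93 − 173.19 = -346.12°; wrapped into (−180°, 180°]: 13.88°.
Δφ = 1.26 − 52.88 = -51.62°.
a = sin²(Δφ/2) + cos φ₁ · cos φ₂ · sin²(Δλ/2) = 0.198372.
c = 2·atan2(√a, √(1−a)) = 0.92322 rad → d = 6371·c ≈ 5881.82 km.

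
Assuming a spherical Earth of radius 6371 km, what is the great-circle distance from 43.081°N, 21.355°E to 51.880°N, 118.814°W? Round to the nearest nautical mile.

Δλ = -118.814 − 21.355 = -140.169°.
Δφ = 51.880 − 43.081 = 8.799°.
a = sin²(Δφ/2) + cos φ₁ · cos φ₂ · sin²(Δλ/2) = 0.404445.
c = 2·atan2(√a, √(1−a)) = 1.37850 rad → d = 6371·c ≈ 8782.45 km ≈ 4742.14 nmi.

4742 nmi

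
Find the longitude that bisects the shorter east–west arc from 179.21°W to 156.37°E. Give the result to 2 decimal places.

168.58°E

Signed shortest Δλ from -179.21° to +156.37° is -24.42°.
Midpoint longitude = -179.21° + (-24.42°)/2 = -179.21° − 12.21° = -191.42°.
Normalise into (−180°, 180°]: +168.58°.
(The naïve average (-179.21 + +156.37)/2 = -11.42° is on the wrong side of the globe.)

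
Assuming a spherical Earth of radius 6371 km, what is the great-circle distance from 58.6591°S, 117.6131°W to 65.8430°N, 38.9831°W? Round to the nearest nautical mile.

Δλ = -38.9831 − -117.6131 = 78.6300°.
Δφ = 65.8430 − -58.6591 = 124.5021°.
a = sin²(Δφ/2) + cos φ₁ · cos φ₂ · sin²(Δλ/2) = 0.868665.
c = 2·atan2(√a, √(1−a)) = 2.39991 rad → d = 6371·c ≈ 15289.80 km ≈ 8255.83 nmi.

8256 nmi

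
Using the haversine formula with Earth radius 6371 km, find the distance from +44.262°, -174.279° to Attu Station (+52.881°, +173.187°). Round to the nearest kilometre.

1326 km

Δλ = 173.187 − -174.279 = 347.466°; wrapped into (−180°, 180°]: -12.534°.
Δφ = 52.881 − 44.262 = 8.619°.
a = sin²(Δφ/2) + cos φ₁ · cos φ₂ · sin²(Δλ/2) = 0.010797.
c = 2·atan2(√a, √(1−a)) = 0.20819 rad → d = 6371·c ≈ 1326.37 km.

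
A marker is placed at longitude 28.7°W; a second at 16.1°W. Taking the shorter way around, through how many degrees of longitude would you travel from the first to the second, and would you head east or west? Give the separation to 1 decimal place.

Raw difference: -16.1 − -28.7 = 12.6°.
Normalise into (−180°, 180°]: 12.6° stays 12.6°.
Positive ⇒ the second point lies to the east; separation 12.6°.

12.6° east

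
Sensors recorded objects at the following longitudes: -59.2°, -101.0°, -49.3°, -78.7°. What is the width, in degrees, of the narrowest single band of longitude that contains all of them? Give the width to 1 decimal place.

Sort the longitudes: -101.0°, -78.7°, -59.2°, -49.3°.
Eastward gaps between consecutive values (wrapping around): 22.3°, 19.5°, 9.9°, 308.3°.
Largest gap = 308.3° ⇒ minimal covering band is its complement: 360° − 308.3° = 51.7°.
Band runs from -101.0° eastward to -49.3°.

51.7°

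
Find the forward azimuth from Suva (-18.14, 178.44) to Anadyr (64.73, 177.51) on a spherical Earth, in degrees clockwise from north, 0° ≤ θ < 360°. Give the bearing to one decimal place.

Δλ = 177.51 − 178.44 = -0.93°.
θ = atan2( sin Δλ · cos φ₂ , cos φ₁ · sin φ₂ − sin φ₁ · cos φ₂ · cos Δλ )
  = atan2(-0.00693, 0.99225) = -0.400° → normalised to [0°, 360°): 359.600°.

359.6°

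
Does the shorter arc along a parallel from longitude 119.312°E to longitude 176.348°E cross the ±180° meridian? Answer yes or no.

Signed shortest Δλ = ((176.348 − 119.312 + 180) mod 360) − 180 = 57.036°.
Going east by 57.036° from +119.312° reaches +176.348° without touching 180°.

No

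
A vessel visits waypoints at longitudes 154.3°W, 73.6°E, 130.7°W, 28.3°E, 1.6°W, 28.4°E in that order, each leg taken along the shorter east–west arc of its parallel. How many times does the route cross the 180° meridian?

2

Leg 1: -154.3° → +73.6°, shortest Δλ = -132.1° (west) — crosses 180°.
Leg 2: +73.6° → -130.7°, shortest Δλ = 155.7° (east) — crosses 180°.
Leg 3: -130.7° → +28.3°, shortest Δλ = 159.0° (east) — does not cross 180°.
Leg 4: +28.3° → -1.6°, shortest Δλ = -29.9° (west) — does not cross 180°.
Leg 5: -1.6° → +28.4°, shortest Δλ = 30.0° (east) — does not cross 180°.
Total crossings: 2.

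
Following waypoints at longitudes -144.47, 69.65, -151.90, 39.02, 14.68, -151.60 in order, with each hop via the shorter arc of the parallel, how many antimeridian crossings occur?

3

Leg 1: -144.47° → +69.65°, shortest Δλ = -145.88° (west) — crosses 180°.
Leg 2: +69.65° → -151.90°, shortest Δλ = 138.45° (east) — crosses 180°.
Leg 3: -151.90° → +39.02°, shortest Δλ = -169.08° (west) — crosses 180°.
Leg 4: +39.02° → +14.68°, shortest Δλ = -24.34° (west) — does not cross 180°.
Leg 5: +14.68° → -151.60°, shortest Δλ = -166.28° (west) — does not cross 180°.
Total crossings: 3.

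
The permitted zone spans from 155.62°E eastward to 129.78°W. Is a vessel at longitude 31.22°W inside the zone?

No

Band width going east from +155.62° to -129.78°: ((-129.78 − 155.62) mod 360) = 74.60°.
Offset of -31.22° east of the west edge: ((-31.22 − 155.62) mod 360) = 173.16°.
173.16° > 74.60° ⇒ outside.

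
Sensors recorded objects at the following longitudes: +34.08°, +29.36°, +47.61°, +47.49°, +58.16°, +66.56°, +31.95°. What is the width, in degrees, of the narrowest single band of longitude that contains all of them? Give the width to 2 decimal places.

37.20°

Sort the longitudes: +29.36°, +31.95°, +34.08°, +47.49°, +47.61°, +58.16°, +66.56°.
Eastward gaps between consecutive values (wrapping around): 2.59°, 2.13°, 13.41°, 0.12°, 10.55°, 8.40°, 322.80°.
Largest gap = 322.80° ⇒ minimal covering band is its complement: 360° − 322.80° = 37.20°.
Band runs from +29.36° eastward to +66.56°.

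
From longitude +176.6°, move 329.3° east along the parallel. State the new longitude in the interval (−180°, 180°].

+145.9°

Start at +176.6°; shift +329.3° → +505.9°.
+505.9° lies outside (−180°, 180°]; subtract 360° → +145.9°.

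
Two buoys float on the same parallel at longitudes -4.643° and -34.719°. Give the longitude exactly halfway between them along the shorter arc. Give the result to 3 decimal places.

-19.681°

Signed shortest Δλ from -4.643° to -34.719° is -30.076°.
Midpoint longitude = -4.643° + (-30.076°)/2 = -4.643° − 15.038° = -19.681°.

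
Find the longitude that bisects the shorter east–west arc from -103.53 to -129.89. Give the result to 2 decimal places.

-116.71°

Signed shortest Δλ from -103.53° to -129.89° is -26.36°.
Midpoint longitude = -103.53° + (-26.36°)/2 = -103.53° − 13.18° = -116.71°.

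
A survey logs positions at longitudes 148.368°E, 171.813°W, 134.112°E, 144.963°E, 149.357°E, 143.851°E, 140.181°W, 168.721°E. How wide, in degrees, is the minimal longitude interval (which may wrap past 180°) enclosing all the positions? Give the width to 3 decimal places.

85.707°

Sort the longitudes: -171.813°, -140.181°, +134.112°, +143.851°, +144.963°, +148.368°, +149.357°, +168.721°.
Eastward gaps between consecutive values (wrapping around): 31.632°, 274.293°, 9.739°, 1.112°, 3.405°, 0.989°, 19.364°, 19.466°.
Largest gap = 274.293° ⇒ minimal covering band is its complement: 360° − 274.293° = 85.707°.
Band runs from +134.112° eastward to -140.181°, crossing the antimeridian.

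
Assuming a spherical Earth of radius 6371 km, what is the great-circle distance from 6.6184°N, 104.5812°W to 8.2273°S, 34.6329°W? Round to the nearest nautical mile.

Δλ = -34.6329 − -104.5812 = 69.9483°.
Δφ = -8.2273 − 6.6184 = -14.8457°.
a = sin²(Δφ/2) + cos φ₁ · cos φ₂ · sin²(Δλ/2) = 0.339708.
c = 2·atan2(√a, √(1−a)) = 1.24445 rad → d = 6371·c ≈ 7928.39 km ≈ 4280.99 nmi.

4281 nmi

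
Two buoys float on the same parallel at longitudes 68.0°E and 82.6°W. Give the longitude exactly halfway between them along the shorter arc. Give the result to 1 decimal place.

7.3°W

Signed shortest Δλ from +68.0° to -82.6° is -150.6°.
Midpoint longitude = +68.0° + (-150.6°)/2 = +68.0° − 75.3° = -7.3°.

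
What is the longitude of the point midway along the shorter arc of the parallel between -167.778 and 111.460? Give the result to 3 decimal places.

Signed shortest Δλ from -167.778° to +111.460° is -80.762°.
Midpoint longitude = -167.778° + (-80.762°)/2 = -167.778° − 40.381° = -208.159°.
Normalise into (−180°, 180°]: +151.841°.
(The naïve average (-167.778 + +111.460)/2 = -28.159° is on the wrong side of the globe.)

+151.841°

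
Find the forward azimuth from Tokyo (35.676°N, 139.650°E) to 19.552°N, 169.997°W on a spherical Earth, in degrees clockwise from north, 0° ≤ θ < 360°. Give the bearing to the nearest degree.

Δλ = -169.997 − 139.650 = -309.647°; wrapped into (−180°, 180°]: 50.353°.
θ = atan2( sin Δλ · cos φ₂ , cos φ₁ · sin φ₂ − sin φ₁ · cos φ₂ · cos Δλ )
  = atan2(0.72559, -0.07880) = 96.198° → normalised to [0°, 360°): 96.198°.

96°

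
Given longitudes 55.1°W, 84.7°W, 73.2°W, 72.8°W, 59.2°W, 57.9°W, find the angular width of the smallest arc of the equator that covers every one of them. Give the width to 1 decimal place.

Sort the longitudes: -84.7°, -73.2°, -72.8°, -59.2°, -57.9°, -55.1°.
Eastward gaps between consecutive values (wrapping around): 11.5°, 0.4°, 13.6°, 1.3°, 2.8°, 330.4°.
Largest gap = 330.4° ⇒ minimal covering band is its complement: 360° − 330.4° = 29.6°.
Band runs from -84.7° eastward to -55.1°.

29.6°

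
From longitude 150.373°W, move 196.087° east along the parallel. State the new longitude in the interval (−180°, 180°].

45.714°E

Start at -150.373°; shift +196.087° → +45.714°.
+45.714° already lies in (−180°, 180°].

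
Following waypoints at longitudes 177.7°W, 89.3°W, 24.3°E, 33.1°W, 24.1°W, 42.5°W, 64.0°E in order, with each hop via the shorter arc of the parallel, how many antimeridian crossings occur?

Leg 1: -177.7° → -89.3°, shortest Δλ = 88.4° (east) — does not cross 180°.
Leg 2: -89.3° → +24.3°, shortest Δλ = 113.6° (east) — does not cross 180°.
Leg 3: +24.3° → -33.1°, shortest Δλ = -57.4° (west) — does not cross 180°.
Leg 4: -33.1° → -24.1°, shortest Δλ = 9.0° (east) — does not cross 180°.
Leg 5: -24.1° → -42.5°, shortest Δλ = -18.4° (west) — does not cross 180°.
Leg 6: -42.5° → +64.0°, shortest Δλ = 106.5° (east) — does not cross 180°.
Total crossings: 0.

0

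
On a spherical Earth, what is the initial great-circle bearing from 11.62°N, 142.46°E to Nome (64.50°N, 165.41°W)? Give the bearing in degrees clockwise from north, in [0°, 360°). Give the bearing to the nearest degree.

22°

Δλ = -165.41 − 142.46 = -307.87°; wrapped into (−180°, 180°]: 52.13°.
θ = atan2( sin Δλ · cos φ₂ , cos φ₁ · sin φ₂ − sin φ₁ · cos φ₂ · cos Δλ )
  = atan2(0.33985, 0.83086) = 22.246° → normalised to [0°, 360°): 22.246°.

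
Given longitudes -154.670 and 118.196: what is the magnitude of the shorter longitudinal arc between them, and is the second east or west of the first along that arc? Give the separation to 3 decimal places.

87.134° west

Raw difference: 118.196 − -154.670 = 272.866°.
Normalise into (−180°, 180°]: 272.866° − 360° = -87.134°.
Negative ⇒ the second point lies to the west; separation 87.134°.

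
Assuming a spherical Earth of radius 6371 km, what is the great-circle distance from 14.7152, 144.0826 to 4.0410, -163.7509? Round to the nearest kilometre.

Δλ = -163.7509 − 144.0826 = -307.8335°; wrapped into (−180°, 180°]: 52.1665°.
Δφ = 4.0410 − 14.7152 = -10.6742°.
a = sin²(Δφ/2) + cos φ₁ · cos φ₂ · sin²(Δλ/2) = 0.195162.
c = 2·atan2(√a, √(1−a)) = 0.91514 rad → d = 6371·c ≈ 5830.38 km.

5830 km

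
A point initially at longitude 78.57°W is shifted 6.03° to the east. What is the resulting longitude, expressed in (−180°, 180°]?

Start at -78.57°; shift +6.03° → -72.54°.
-72.54° already lies in (−180°, 180°].

72.54°W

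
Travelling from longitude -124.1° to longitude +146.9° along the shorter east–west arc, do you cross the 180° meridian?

Yes

Naïve |146.9 − -124.1| = 271.0° > 180°, so the shorter arc goes the other way round — across 180°.
Signed shortest Δλ = ((146.9 − -124.1 + 180) mod 360) − 180 = -89.0°.
Going west by 89.0° from -124.1° passes through 180° before reaching +146.9°.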